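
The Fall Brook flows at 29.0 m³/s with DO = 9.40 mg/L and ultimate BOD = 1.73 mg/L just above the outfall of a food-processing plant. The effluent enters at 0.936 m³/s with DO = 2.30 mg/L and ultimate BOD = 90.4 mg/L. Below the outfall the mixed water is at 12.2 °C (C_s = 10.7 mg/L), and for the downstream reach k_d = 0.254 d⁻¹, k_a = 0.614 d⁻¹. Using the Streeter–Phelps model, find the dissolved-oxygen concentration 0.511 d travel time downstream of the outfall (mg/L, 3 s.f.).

DO ≈ 9.12 mg/L

Mixed DO = (29.0×9.40 + 0.936×2.30)/(29.0+0.936) = 274.8/29.94 = 9.178 mg/L.
Mixed L₀ = (29.0×1.73 + 0.936×90.4)/(29.94) = 134.8/29.94 = 4.502 mg/L.
Initial deficit D₀ = C_s − DO₀ = 10.7 − 9.178 = 1.522 mg/L.
D(0.511) = [0.254×4.502/(0.614−0.254)](e^(−0.254×0.511) − e^(−0.614×0.511)) + 1.522 e^(−0.614×0.511)
= 3.177 × (0.8783 − 0.7307) + 1.522 × 0.7307 = 1.581 mg/L.
DO = 10.7 − 1.581 = 9.119 mg/L.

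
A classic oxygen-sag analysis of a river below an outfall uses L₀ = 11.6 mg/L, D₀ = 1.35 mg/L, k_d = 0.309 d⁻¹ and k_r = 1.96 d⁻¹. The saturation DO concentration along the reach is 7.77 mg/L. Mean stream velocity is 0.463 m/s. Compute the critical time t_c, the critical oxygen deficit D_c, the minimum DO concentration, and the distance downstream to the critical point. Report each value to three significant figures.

t_c = [1/(k_r−k_d)] ln[(k_r/k_d)(1 − D₀(k_r−k_d)/(k_d L₀))]
= [1/(1.96−0.309)] ln[(1.96/0.309)(1 − 1.35×1.651/(0.309×11.6))]
= (1/1.651) ln[6.343 × 0.3782] = 0.6057 × ln(2.399) = 0.6057 × 0.8750 = 0.5300 d.
D_c = (k_d/k_r) L₀ e^(−k_d t_c) = (0.309/1.96) × 11.6 × e^(−0.309×0.5300) = 0.1577 × 11.6 × 0.8489 = 1.553 mg/L.
Minimum DO = C_s − D_c = 7.77 − 1.553 = 6.217 mg/L.
x_c = v t_c = 0.463 m/s × 0.5300 d × 86400 s/d = 21200 m ≈ 21.2 km.

t_c ≈ 0.530 d; D_c ≈ 1.55 mg/L; min DO ≈ 6.22 mg/L; x_c ≈ 21.2 km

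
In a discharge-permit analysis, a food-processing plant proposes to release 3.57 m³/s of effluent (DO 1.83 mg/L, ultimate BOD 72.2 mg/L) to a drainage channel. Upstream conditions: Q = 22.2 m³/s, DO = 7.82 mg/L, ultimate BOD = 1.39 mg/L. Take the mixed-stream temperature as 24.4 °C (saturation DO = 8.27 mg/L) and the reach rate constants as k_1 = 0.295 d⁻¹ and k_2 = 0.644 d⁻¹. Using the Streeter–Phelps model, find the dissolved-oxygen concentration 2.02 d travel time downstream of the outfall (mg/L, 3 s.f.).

Mixed DO = (22.2×7.82 + 3.57×1.83)/(22.2+3.57) = 180.1/25.77 = 6.990 mg/L.
Mixed L₀ = (22.2×1.39 + 3.57×72.2)/(25.77) = 288.6/25.77 = 11.20 mg/L.
Initial deficit D₀ = C_s − DO₀ = 8.27 − 6.990 = 1.280 mg/L.
D(2.02) = [0.295×11.20/(0.644−0.295)](e^(−0.295×2.02) − e^(−0.644×2.02)) + 1.280 e^(−0.644×2.02)
= 9.467 × (0.5511 − 0.2723) + 1.280 × 0.2723 = 2.988 mg/L.
DO = 8.27 − 2.988 = 5.282 mg/L.

DO ≈ 5.28 mg/L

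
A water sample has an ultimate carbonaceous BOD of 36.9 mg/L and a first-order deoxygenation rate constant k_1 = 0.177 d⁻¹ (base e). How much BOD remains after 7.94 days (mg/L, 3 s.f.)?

L_t = L₀ e^(−k_1 t) = 36.9 × e^(−0.177×7.94) = 36.9 × 0.2453 = 9.051 mg/L.

L ≈ 9.05 mg/L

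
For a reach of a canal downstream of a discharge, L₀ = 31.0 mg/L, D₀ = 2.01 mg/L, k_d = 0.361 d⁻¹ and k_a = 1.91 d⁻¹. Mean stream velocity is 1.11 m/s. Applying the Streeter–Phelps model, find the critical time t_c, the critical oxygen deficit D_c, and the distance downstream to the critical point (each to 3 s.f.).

With k_a/k_d = 5.291 and 1 − D₀(k_a−k_d)/(k_d L₀) = 0.7218,
t_c = ln(5.291 × 0.7218) / (1.91 − 0.361) = ln(3.819) / 1.549 = 1.340/1.549 = 0.8650 d.
D_c = (k_d/k_a) L₀ e^(−k_d t_c) = (0.361/1.91) × 31.0 × e^(−0.361×0.8650) = 0.1890 × 31.0 × 0.7318 = 4.288 mg/L.
x_c = v t_c = 1.11 m/s × 0.8650 d × 86400 s/d = 82960 m ≈ 83.0 km.

t_c ≈ 0.865 d; D_c ≈ 4.29 mg/L; x_c ≈ 83.0 km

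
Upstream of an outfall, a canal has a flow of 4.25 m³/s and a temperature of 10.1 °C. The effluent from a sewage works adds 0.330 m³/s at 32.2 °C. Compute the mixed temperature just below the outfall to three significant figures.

Flow-weighted mixing: C = (Q_r C_r + Q_w C_w)/(Q_r + Q_w)
= (4.25×10.1 + 0.330×32.2)/(4.25 + 0.330) = 53.55/4.580 = 11.69 °C.

11.7 °C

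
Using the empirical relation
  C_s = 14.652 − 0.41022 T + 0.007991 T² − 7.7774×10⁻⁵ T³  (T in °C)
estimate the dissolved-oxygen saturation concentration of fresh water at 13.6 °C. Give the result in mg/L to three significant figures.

C_s ≈ 10.4 mg/L

C_s = 14.652 − 0.41022×13.6 + 0.007991×13.6² − 7.7774×10⁻⁵×13.6³ = 10.36 mg/L.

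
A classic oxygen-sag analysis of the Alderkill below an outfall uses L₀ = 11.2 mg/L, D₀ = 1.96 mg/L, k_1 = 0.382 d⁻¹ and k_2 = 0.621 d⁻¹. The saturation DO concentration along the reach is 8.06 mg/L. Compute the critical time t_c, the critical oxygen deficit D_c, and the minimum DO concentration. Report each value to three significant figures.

t_c ≈ 1.55 d; D_c ≈ 3.81 mg/L; min DO ≈ 4.25 mg/L

At the critical point dD/dt = 0, so k_1 L₀ e^(−k_1 t) = k_2 D. Substituting D(t) from the Streeter–Phelps equation and solving for t gives
t_c = ln[(k_2/k_1)(1 − D₀(k_2−k_1)/(k_1 L₀))] / (k_2−k_1).
Here k_2−k_1 = 0.2390 d⁻¹ and 1 − D₀(k_2−k_1)/(k_1 L₀) = 1 − 1.96×0.2390/(0.382×11.2) = 0.8905, so
t_c = ln(1.626 × 0.8905) / 0.2390 = 0.3700 / 0.2390 = 1.548 d.
D_c = (k_1/k_2) L₀ e^(−k_1 t_c) = (0.382/0.621) × 11.2 × e^(−0.382×1.548) = 0.6151 × 11.2 × 0.5536 = 3.814 mg/L.
Minimum DO = C_s − D_c = 8.06 − 3.814 = 4.246 mg/L.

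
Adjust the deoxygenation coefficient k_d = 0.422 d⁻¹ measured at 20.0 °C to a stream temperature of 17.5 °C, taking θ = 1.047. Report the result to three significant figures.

k_d ≈ 0.376 d⁻¹

k_d(T₂) = k_d(T₁) · θ^(T₂−T₁) = 0.422 × 1.047^(17.5−20.0)
= 0.422 × 1.047^-2.50 = 0.422 × 0.8915 = 0.3762 d⁻¹.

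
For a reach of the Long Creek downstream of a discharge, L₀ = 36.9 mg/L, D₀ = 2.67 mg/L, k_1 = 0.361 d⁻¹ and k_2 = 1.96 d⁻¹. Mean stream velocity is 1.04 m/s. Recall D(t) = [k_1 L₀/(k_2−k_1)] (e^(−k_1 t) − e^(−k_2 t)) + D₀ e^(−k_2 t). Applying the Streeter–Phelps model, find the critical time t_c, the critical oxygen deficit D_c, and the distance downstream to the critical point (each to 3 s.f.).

With k_2/k_1 = 5.429 and 1 − D₀(k_2−k_1)/(k_1 L₀) = 0.6795,
t_c = ln(5.429 × 0.6795) / (1.96 − 0.361) = ln(3.689) / 1.599 = 1.305/1.599 = 0.8164 d.
D_c = (k_1/k_2) L₀ e^(−k_1 t_c) = (0.361/1.96) × 36.9 × e^(−0.361×0.8164) = 0.1842 × 36.9 × 0.7447 = 5.062 mg/L.
x_c = v t_c = 1.04 m/s × 0.8164 d × 86400 s/d = 73360 m ≈ 73.4 km.

t_c ≈ 0.816 d; D_c ≈ 5.06 mg/L; x_c ≈ 73.4 km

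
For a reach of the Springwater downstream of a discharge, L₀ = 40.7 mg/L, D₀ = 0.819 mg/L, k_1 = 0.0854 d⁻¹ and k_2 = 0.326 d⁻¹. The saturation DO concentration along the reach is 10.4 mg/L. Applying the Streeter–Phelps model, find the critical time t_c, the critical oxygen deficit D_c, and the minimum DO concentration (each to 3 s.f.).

At the critical point dD/dt = 0, so k_1 L₀ e^(−k_1 t) = k_2 D. Substituting D(t) from the Streeter–Phelps equation and solving for t gives
t_c = ln[(k_2/k_1)(1 − D₀(k_2−k_1)/(k_1 L₀))] / (k_2−k_1).
Here k_2−k_1 = 0.2406 d⁻¹ and 1 − D₀(k_2−k_1)/(k_1 L₀) = 1 − 0.819×0.2406/(0.0854×40.7) = 0.9433, so
t_c = ln(3.817 × 0.9433) / 0.2406 = 1.281 / 0.2406 = 5.325 d.
D_c = (k_1/k_2) L₀ e^(−k_1 t_c) = (0.0854/0.326) × 40.7 × e^(−0.0854×5.325) = 0.2620 × 40.7 × 0.6346 = 6.766 mg/L.
Minimum DO = C_s − D_c = 10.4 − 6.766 = 3.634 mg/L.

t_c ≈ 5.32 d; D_c ≈ 6.77 mg/L; min DO ≈ 3.63 mg/L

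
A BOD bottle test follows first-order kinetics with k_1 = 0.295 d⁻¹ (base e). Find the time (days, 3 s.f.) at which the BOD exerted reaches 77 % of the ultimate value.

y/L₀ = 1 − e^(−k_1 t) = 0.77 ⇒ e^(−k_1 t) = 0.230
t = −ln(0.230) / 0.295 = 1.470 / 0.295 = 4.982 d.

t ≈ 4.98 d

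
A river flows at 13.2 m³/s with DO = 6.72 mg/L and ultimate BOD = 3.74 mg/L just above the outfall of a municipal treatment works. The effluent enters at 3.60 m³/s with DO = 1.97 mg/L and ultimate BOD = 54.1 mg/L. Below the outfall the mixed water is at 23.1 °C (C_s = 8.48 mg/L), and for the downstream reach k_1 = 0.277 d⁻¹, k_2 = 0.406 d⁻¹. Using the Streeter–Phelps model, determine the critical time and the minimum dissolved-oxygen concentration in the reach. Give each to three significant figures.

t_c ≈ 2.24 d; minimum DO ≈ 3.15 mg/L

Mixed DO = (13.2×6.72 + 3.60×1.97)/(13.2+3.60) = 95.80/16.80 = 5.702 mg/L.
Mixed L₀ = (13.2×3.74 + 3.60×54.1)/(16.80) = 244.1/16.80 = 14.53 mg/L.
Initial deficit D₀ = C_s − DO₀ = 8.48 − 5.702 = 2.778 mg/L.
t_c = (1/0.1290) ln[(0.406/0.277)(1 − 2.778×0.1290/(0.277×14.53))] = 7.752 × ln(1.335) = 2.241 d.
D_c = (0.277/0.406) × 14.53 × e^(−0.277×2.241) = 0.6823 × 14.53 × 0.5375 = 5.329 mg/L.
Minimum DO = 8.48 − 5.329 = 3.151 mg/L.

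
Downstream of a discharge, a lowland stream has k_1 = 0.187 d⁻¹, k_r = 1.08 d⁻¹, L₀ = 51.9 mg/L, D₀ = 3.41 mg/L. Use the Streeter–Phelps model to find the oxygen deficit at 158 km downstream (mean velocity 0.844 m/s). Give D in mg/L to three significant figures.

D ≈ 6.53 mg/L

Travel time t = x/v = 158 km / (0.844 m/s) = 158000 m / 0.844 m/s = 187200 s = 2.167 d.
k_1 L₀/(k_r−k_1) = 0.187×51.9/(1.08−0.187) = 9.705/0.8930 = 10.87 mg/L.
e^(−k_1 t) = e^(−0.187×2.167) = 0.6669; e^(−k_r t) = e^(−1.08×2.167) = 0.09632.
D = 10.87 × (0.6669 − 0.09632) + 3.41 × 0.09632 = 6.201 + 0.3285 = 6.529 mg/L.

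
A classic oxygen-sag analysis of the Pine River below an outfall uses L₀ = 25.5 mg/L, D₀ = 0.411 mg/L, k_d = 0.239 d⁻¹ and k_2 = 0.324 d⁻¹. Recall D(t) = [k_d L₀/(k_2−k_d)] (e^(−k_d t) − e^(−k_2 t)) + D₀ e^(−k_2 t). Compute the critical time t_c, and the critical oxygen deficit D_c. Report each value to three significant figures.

With k_2/k_d = 1.356 and 1 − D₀(k_2−k_d)/(k_d L₀) = 0.9943,
t_c = ln(1.356 × 0.9943) / (0.324 − 0.239) = ln(1.348) / 0.08500 = 0.2985/0.08500 = 3.512 d.
L(t_c) = L₀ e^(−k_d t_c) = 25.5 × 0.4320 = 11.02 mg/L, and at the critical point k_2 D_c = k_d L, so D_c = (0.239/0.324) × 11.02 = 8.125 mg/L.

t_c ≈ 3.51 d; D_c ≈ 8.13 mg/L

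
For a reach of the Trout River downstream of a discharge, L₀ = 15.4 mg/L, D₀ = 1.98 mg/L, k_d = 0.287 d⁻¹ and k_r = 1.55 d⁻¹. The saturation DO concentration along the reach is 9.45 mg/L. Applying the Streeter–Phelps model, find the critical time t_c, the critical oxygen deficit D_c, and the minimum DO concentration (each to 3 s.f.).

t_c = [1/(k_r−k_d)] ln[(k_r/k_d)(1 − D₀(k_r−k_d)/(k_d L₀))]
= [1/(1.55−0.287)] ln[(1.55/0.287)(1 − 1.98×1.263/(0.287×15.4))]
= (1/1.263) ln[5.401 × 0.4342] = 0.7918 × ln(2.345) = 0.7918 × 0.8523 = 0.6748 d.
D_c = (k_d/k_r) L₀ e^(−k_d t_c) = (0.287/1.55) × 15.4 × e^(−0.287×0.6748) = 0.1852 × 15.4 × 0.8239 = 2.349 mg/L.
Minimum DO = C_s − D_c = 9.45 − 2.349 = 7.101 mg/L.

t_c ≈ 0.675 d; D_c ≈ 2.35 mg/L; min DO ≈ 7.10 mg/L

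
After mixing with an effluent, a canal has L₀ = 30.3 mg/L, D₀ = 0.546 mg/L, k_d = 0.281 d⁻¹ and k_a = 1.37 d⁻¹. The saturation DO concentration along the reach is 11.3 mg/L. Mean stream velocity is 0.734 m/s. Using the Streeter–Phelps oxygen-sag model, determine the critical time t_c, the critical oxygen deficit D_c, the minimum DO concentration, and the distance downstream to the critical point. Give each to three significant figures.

At the critical point dD/dt = 0, so k_d L₀ e^(−k_d t) = k_a D. Substituting D(t) from the Streeter–Phelps equation and solving for t gives
t_c = ln[(k_a/k_d)(1 − D₀(k_a−k_d)/(k_d L₀))] / (k_a−k_d).
Here k_a−k_d = 1.089 d⁻¹ and 1 − D₀(k_a−k_d)/(k_d L₀) = 1 − 0.546×1.089/(0.281×30.3) = 0.9302, so
t_c = ln(4.875 × 0.9302) / 1.089 = 1.512 / 1.089 = 1.388 d.
D_c = (k_d/k_a) L₀ e^(−k_d t_c) = (0.281/1.37) × 30.3 × e^(−0.281×1.388) = 0.2051 × 30.3 × 0.6770 = 4.207 mg/L.
Minimum DO = C_s − D_c = 11.3 − 4.207 = 7.093 mg/L.
x_c = v t_c = 0.734 m/s × 1.388 d × 86400 s/d = 88040 m ≈ 88.0 km.

t_c ≈ 1.39 d; D_c ≈ 4.21 mg/L; min DO ≈ 7.09 mg/L; x_c ≈ 88.0 km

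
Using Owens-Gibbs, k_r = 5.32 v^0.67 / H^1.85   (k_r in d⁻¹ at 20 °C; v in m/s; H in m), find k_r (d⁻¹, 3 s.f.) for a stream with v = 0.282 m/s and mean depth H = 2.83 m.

k_r ≈ 0.332 d⁻¹

k_r = 5.32 × 0.282^0.67 / 2.83^1.85 = 5.32 × 0.4282 / 6.852 = 0.3325 d⁻¹.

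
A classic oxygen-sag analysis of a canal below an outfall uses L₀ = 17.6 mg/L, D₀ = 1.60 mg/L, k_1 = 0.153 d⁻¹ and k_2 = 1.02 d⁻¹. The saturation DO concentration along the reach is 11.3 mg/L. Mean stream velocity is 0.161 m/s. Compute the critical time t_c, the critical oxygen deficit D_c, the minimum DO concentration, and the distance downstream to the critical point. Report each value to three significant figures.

t_c ≈ 1.35 d; D_c ≈ 2.15 mg/L; min DO ≈ 9.15 mg/L; x_c ≈ 18.8 km

At the critical point dD/dt = 0, so k_1 L₀ e^(−k_1 t) = k_2 D. Substituting D(t) from the Streeter–Phelps equation and solving for t gives
t_c = ln[(k_2/k_1)(1 − D₀(k_2−k_1)/(k_1 L₀))] / (k_2−k_1).
Here k_2−k_1 = 0.8670 d⁻¹ and 1 − D₀(k_2−k_1)/(k_1 L₀) = 1 − 1.60×0.8670/(0.153×17.6) = 0.4848, so
t_c = ln(6.667 × 0.4848) / 0.8670 = 1.173 / 0.8670 = 1.353 d.
L(t_c) = L₀ e^(−k_1 t_c) = 17.6 × 0.8130 = 14.31 mg/L, and at the critical point k_2 D_c = k_1 L, so D_c = (0.153/1.02) × 14.31 = 2.146 mg/L.
Minimum DO = C_s − D_c = 11.3 − 2.146 = 9.154 mg/L.
x_c = v t_c = 0.161 m/s × 1.353 d × 86400 s/d = 18820 m ≈ 18.8 km.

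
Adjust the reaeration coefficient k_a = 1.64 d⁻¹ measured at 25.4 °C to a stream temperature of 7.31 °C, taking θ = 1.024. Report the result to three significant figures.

k_a(T₂) = k_a(T₁) · θ^(T₂−T₁) = 1.64 × 1.024^(7.31−25.4)
= 1.64 × 1.024^-18.1 = 1.64 × 0.6511 = 1.068 d⁻¹.

k_a ≈ 1.07 d⁻¹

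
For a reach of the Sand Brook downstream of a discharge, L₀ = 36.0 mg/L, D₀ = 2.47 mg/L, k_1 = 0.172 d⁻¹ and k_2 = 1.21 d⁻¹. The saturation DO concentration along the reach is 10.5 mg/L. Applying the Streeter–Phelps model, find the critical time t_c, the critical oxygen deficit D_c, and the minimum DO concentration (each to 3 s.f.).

At the critical point dD/dt = 0, so k_1 L₀ e^(−k_1 t) = k_2 D. Substituting D(t) from the Streeter–Phelps equation and solving for t gives
t_c = ln[(k_2/k_1)(1 − D₀(k_2−k_1)/(k_1 L₀))] / (k_2−k_1).
Here k_2−k_1 = 1.038 d⁻¹ and 1 − D₀(k_2−k_1)/(k_1 L₀) = 1 − 2.47×1.038/(0.172×36.0) = 0.5859, so
t_c = ln(7.035 × 0.5859) / 1.038 = 1.416 / 1.038 = 1.364 d.
D_c = (k_1/k_2) L₀ e^(−k_1 t_c) = (0.172/1.21) × 36.0 × e^(−0.172×1.364) = 0.1421 × 36.0 × 0.7908 = 4.047 mg/L.
Minimum DO = C_s − D_c = 10.5 − 4.047 = 6.453 mg/L.

t_c ≈ 1.36 d; D_c ≈ 4.05 mg/L; min DO ≈ 6.45 mg/L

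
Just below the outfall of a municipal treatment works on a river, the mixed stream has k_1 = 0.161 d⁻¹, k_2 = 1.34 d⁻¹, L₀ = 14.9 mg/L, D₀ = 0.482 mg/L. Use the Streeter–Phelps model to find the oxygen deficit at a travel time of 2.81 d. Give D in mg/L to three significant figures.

k_1 L₀/(k_2−k_1) = 0.161×14.9/(1.34−0.161) = 2.399/1.179 = 2.035 mg/L.
e^(−k_1 t) = e^(−0.161×2.810) = 0.6361; e^(−k_2 t) = e^(−1.34×2.810) = 0.02316.
D = 2.035 × (0.6361 − 0.02316) + 0.482 × 0.02316 = 1.247 + 0.01116 = 1.258 mg/L.

D ≈ 1.26 mg/L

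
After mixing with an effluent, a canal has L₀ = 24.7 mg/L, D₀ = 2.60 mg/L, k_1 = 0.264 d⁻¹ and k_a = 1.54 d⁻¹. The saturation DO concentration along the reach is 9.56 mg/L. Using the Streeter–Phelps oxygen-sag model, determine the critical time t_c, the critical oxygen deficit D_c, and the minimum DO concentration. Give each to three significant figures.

t_c ≈ 0.825 d; D_c ≈ 3.41 mg/L; min DO ≈ 6.15 mg/L

With k_a/k_1 = 5.833 and 1 − D₀(k_a−k_1)/(k_1 L₀) = 0.4912,
t_c = ln(5.833 × 0.4912) / (1.54 − 0.264) = ln(2.865) / 1.276 = 1.053/1.276 = 0.8250 d.
D_c = (k_1/k_a) L₀ e^(−k_1 t_c) = (0.264/1.54) × 24.7 × e^(−0.264×0.8250) = 0.1714 × 24.7 × 0.8043 = 3.406 mg/L.
Minimum DO = C_s − D_c = 9.56 − 3.406 = 6.154 mg/L.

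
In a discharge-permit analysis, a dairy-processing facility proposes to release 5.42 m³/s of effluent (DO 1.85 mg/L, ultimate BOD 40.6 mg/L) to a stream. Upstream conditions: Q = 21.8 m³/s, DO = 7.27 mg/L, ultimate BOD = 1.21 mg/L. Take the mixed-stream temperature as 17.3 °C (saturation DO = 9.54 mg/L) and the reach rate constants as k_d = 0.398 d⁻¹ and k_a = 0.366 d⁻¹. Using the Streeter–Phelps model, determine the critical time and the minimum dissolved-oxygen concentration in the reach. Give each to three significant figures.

Mixed DO = (21.8×7.27 + 5.42×1.85)/(21.8+5.42) = 168.5/27.22 = 6.191 mg/L.
Mixed L₀ = (21.8×1.21 + 5.42×40.6)/(27.22) = 246.4/27.22 = 9.053 mg/L.
Initial deficit D₀ = C_s − DO₀ = 9.54 − 6.191 = 3.349 mg/L.
t_c = (1/-0.03200) ln[(0.366/0.398)(1 − 3.349×-0.03200/(0.398×9.053))] = -31.25 × ln(0.9470) = 1.703 d.
D_c = (0.398/0.366) × 9.053 × e^(−0.398×1.703) = 1.087 × 9.053 × 0.5077 = 4.998 mg/L.
Minimum DO = 9.54 − 4.998 = 4.542 mg/L.

t_c ≈ 1.70 d; minimum DO ≈ 4.54 mg/L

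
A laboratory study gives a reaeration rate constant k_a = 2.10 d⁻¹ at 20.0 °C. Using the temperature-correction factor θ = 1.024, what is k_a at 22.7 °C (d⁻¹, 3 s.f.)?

k_a(T₂) = k_a(T₁) · θ^(T₂−T₁) = 2.10 × 1.024^(22.7−20.0)
= 2.10 × 1.024^2.70 = 2.10 × 1.066 = 2.239 d⁻¹.

k_a ≈ 2.24 d⁻¹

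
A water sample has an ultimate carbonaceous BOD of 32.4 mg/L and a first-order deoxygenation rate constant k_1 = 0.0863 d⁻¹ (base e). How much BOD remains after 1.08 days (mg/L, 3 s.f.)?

L_t = L₀ e^(−k_1 t) = 32.4 × e^(−0.0863×1.08) = 32.4 × 0.9110 = 29.52 mg/L.

L ≈ 29.5 mg/L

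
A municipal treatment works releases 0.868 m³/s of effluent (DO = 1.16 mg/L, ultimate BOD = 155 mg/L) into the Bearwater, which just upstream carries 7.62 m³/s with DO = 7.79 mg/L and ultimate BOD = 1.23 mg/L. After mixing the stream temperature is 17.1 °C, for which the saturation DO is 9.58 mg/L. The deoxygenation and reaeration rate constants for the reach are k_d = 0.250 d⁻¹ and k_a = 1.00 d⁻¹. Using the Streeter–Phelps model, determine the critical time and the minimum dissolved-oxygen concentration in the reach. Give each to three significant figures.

Mixed DO = (7.62×7.79 + 0.868×1.16)/(7.62+0.868) = 60.37/8.488 = 7.112 mg/L.
Mixed L₀ = (7.62×1.23 + 0.868×155)/(8.488) = 143.9/8.488 = 16.95 mg/L.
Initial deficit D₀ = C_s − DO₀ = 9.58 − 7.112 = 2.468 mg/L.
t_c = (1/0.7500) ln[(1.00/0.250)(1 − 2.468×0.7500/(0.250×16.95))] = 1.333 × ln(2.253) = 1.083 d.
D_c = (0.250/1.00) × 16.95 × e^(−0.250×1.083) = 0.2500 × 16.95 × 0.7628 = 3.233 mg/L.
Minimum DO = 9.58 − 3.233 = 6.347 mg/L.

t_c ≈ 1.08 d; minimum DO ≈ 6.35 mg/L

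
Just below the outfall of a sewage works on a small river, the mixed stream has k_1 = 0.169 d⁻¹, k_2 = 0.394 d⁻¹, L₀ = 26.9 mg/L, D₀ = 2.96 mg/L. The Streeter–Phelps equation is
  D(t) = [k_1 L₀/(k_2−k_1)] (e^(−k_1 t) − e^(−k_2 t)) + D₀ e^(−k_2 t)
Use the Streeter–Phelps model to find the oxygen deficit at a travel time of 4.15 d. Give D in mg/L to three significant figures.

k_1 L₀/(k_2−k_1) = 0.169×26.9/(0.394−0.169) = 4.546/0.2250 = 20.20 mg/L.
e^(−k_1 t) = e^(−0.169×4.150) = 0.4959; e^(−k_2 t) = e^(−0.394×4.150) = 0.1949.
D = 20.20 × (0.4959 − 0.1949) + 2.96 × 0.1949 = 6.081 + 0.5770 = 6.658 mg/L.

D ≈ 6.66 mg/L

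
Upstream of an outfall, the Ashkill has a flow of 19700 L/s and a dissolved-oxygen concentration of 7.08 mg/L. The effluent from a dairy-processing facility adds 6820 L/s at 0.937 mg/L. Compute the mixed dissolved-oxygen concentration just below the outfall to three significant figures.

5.50 mg/L

Flow-weighted mixing: C = (Q_r C_r + Q_w C_w)/(Q_r + Q_w)
= (19700×7.08 + 6820×0.937)/(19700 + 6820) = 145900/26520 = 5.500 mg/L.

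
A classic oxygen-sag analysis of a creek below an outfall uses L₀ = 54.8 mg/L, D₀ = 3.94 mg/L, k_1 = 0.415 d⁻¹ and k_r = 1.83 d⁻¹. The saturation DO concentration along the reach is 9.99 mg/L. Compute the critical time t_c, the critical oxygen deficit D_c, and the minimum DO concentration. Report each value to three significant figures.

At the critical point dD/dt = 0, so k_1 L₀ e^(−k_1 t) = k_r D. Substituting D(t) from the Streeter–Phelps equation and solving for t gives
t_c = ln[(k_r/k_1)(1 − D₀(k_r−k_1)/(k_1 L₀))] / (k_r−k_1).
Here k_r−k_1 = 1.415 d⁻¹ and 1 − D₀(k_r−k_1)/(k_1 L₀) = 1 − 3.94×1.415/(0.415×54.8) = 0.7549, so
t_c = ln(4.410 × 0.7549) / 1.415 = 1.203 / 1.415 = 0.8499 d.
D_c = (k_1/k_r) L₀ e^(−k_1 t_c) = (0.415/1.83) × 54.8 × e^(−0.415×0.8499) = 0.2268 × 54.8 × 0.7028 = 8.734 mg/L.
Minimum DO = C_s − D_c = 9.99 − 8.734 = 1.256 mg/L.

t_c ≈ 0.850 d; D_c ≈ 8.73 mg/L; min DO ≈ 1.26 mg/L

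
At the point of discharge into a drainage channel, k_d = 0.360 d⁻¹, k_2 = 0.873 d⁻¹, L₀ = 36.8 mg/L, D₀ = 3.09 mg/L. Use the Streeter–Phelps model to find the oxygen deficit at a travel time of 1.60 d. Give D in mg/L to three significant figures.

D ≈ 8.89 mg/L

k_d L₀/(k_2−k_d) = 0.360×36.8/(0.873−0.360) = 13.25/0.5130 = 25.82 mg/L.
e^(−k_d t) = e^(−0.360×1.600) = 0.5621; e^(−k_2 t) = e^(−0.873×1.600) = 0.2474.
D = 25.82 × (0.5621 − 0.2474) + 3.09 × 0.2474 = 8.128 + 0.7644 = 8.893 mg/L.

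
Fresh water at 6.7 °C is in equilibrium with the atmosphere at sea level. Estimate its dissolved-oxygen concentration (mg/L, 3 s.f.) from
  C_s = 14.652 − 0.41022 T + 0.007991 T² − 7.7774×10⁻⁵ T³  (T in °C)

C_s = 14.652 − 0.41022×6.7 + 0.007991×6.7² − 7.7774×10⁻⁵×6.7³ = 12.24 mg/L.

C_s ≈ 12.2 mg/L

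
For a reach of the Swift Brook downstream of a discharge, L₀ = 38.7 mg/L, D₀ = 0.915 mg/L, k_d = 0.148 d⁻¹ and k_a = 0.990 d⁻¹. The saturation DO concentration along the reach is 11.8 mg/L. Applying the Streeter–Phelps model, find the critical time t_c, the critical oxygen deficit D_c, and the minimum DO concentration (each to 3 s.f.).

t_c ≈ 2.09 d; D_c ≈ 4.25 mg/L; min DO ≈ 7.55 mg/L

t_c = [1/(k_a−k_d)] ln[(k_a/k_d)(1 − D₀(k_a−k_d)/(k_d L₀))]
= [1/(0.990−0.148)] ln[(0.990/0.148)(1 − 0.915×0.8420/(0.148×38.7))]
= (1/0.8420) ln[6.689 × 0.8655] = 1.188 × ln(5.789) = 1.188 × 1.756 = 2.086 d.
L(t_c) = L₀ e^(−k_d t_c) = 38.7 × 0.7344 = 28.42 mg/L, and at the critical point k_a D_c = k_d L, so D_c = (0.148/0.990) × 28.42 = 4.249 mg/L.
Minimum DO = C_s − D_c = 11.8 − 4.249 = 7.551 mg/L.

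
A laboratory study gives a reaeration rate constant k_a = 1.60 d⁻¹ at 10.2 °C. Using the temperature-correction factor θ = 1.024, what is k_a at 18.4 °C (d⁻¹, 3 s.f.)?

k_a(T₂) = k_a(T₁) · θ^(T₂−T₁) = 1.60 × 1.024^(18.4−10.2)
= 1.60 × 1.024^8.20 = 1.60 × 1.215 = 1.943 d⁻¹.

k_a ≈ 1.94 d⁻¹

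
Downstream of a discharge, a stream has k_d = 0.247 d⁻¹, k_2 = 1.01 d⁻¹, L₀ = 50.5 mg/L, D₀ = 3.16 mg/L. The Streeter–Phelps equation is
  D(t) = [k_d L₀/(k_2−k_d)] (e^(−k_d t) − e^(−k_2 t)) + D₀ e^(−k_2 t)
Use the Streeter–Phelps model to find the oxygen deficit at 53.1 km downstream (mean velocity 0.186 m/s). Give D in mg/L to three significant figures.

Travel time t = x/v = 53.1 km / (0.186 m/s) = 53100 m / 0.186 m/s = 285500 s = 3.304 d.
k_d L₀/(k_2−k_d) = 0.247×50.5/(1.01−0.247) = 12.47/0.7630 = 16.35 mg/L.
e^(−k_d t) = e^(−0.247×3.304) = 0.4421; e^(−k_2 t) = e^(−1.01×3.304) = 0.03553.
D = 16.35 × (0.4421 − 0.03553) + 3.16 × 0.03553 = 6.647 + 0.1123 = 6.759 mg/L.

D ≈ 6.76 mg/L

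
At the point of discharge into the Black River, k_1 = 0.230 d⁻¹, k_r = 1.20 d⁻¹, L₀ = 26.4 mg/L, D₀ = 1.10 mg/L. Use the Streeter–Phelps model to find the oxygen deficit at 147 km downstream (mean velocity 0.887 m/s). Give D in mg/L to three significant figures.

Travel time t = x/v = 147 km / (0.887 m/s) = 147000 m / 0.887 m/s = 165700 s = 1.918 d.
k_1 L₀/(k_r−k_1) = 0.230×26.4/(1.20−0.230) = 6.072/0.9700 = 6.260 mg/L.
e^(−k_1 t) = e^(−0.230×1.918) = 0.6433; e^(−k_r t) = e^(−1.20×1.918) = 0.1001.
D = 6.260 × (0.6433 − 0.1001) + 1.10 × 0.1001 = 3.400 + 0.1101 = 3.510 mg/L.

D ≈ 3.51 mg/L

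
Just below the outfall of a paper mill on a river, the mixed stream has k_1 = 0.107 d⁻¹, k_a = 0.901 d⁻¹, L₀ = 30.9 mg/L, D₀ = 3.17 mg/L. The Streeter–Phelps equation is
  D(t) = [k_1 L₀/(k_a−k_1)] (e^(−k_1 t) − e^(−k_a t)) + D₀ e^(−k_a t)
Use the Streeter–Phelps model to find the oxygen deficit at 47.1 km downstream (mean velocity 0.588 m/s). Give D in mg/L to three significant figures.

Travel time t = x/v = 47.1 km / (0.588 m/s) = 47100 m / 0.588 m/s = 80100 s = 0.9271 d.
k_1 L₀/(k_a−k_1) = 0.107×30.9/(0.901−0.107) = 3.306/0.7940 = 4.164 mg/L.
e^(−k_1 t) = e^(−0.107×0.9271) = 0.9056; e^(−k_a t) = e^(−0.901×0.9271) = 0.4337.
D = 4.164 × (0.9056 − 0.4337) + 3.17 × 0.4337 = 1.965 + 1.375 = 3.340 mg/L.

D ≈ 3.34 mg/L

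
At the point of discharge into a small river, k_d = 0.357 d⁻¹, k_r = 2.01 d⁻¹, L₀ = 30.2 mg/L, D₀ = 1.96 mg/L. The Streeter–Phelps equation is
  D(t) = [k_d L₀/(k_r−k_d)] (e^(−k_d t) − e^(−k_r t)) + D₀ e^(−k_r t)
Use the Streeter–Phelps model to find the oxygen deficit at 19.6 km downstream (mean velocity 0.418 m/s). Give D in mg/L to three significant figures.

D ≈ 3.84 mg/L

Travel time t = x/v = 19.6 km / (0.418 m/s) = 19600 m / 0.418 m/s = 46890 s = 0.5427 d.
k_d L₀/(k_r−k_d) = 0.357×30.2/(2.01−0.357) = 10.78/1.653 = 6.522 mg/L.
e^(−k_d t) = e^(−0.357×0.5427) = 0.8239; e^(−k_r t) = e^(−2.01×0.5427) = 0.3359.
D = 6.522 × (0.8239 − 0.3359) + 1.96 × 0.3359 = 3.182 + 0.6584 = 3.841 mg/L.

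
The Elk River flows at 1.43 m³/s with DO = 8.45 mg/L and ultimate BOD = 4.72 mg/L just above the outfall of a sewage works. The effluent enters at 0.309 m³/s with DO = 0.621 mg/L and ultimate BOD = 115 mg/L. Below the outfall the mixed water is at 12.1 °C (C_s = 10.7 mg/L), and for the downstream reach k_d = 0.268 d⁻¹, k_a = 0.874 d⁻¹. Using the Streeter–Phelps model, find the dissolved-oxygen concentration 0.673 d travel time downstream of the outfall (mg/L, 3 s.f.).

DO ≈ 5.67 mg/L

Mixed DO = (1.43×8.45 + 0.309×0.621)/(1.43+0.309) = 12.28/1.739 = 7.059 mg/L.
Mixed L₀ = (1.43×4.72 + 0.309×115)/(1.739) = 42.28/1.739 = 24.32 mg/L.
Initial deficit D₀ = C_s − DO₀ = 10.7 − 7.059 = 3.641 mg/L.
D(0.673) = [0.268×24.32/(0.874−0.268)](e^(−0.268×0.673) − e^(−0.874×0.673)) + 3.641 e^(−0.874×0.673)
= 10.75 × (0.8350 − 0.5553) + 3.641 × 0.5553 = 5.029 mg/L.
DO = 10.7 − 5.029 = 5.671 mg/L.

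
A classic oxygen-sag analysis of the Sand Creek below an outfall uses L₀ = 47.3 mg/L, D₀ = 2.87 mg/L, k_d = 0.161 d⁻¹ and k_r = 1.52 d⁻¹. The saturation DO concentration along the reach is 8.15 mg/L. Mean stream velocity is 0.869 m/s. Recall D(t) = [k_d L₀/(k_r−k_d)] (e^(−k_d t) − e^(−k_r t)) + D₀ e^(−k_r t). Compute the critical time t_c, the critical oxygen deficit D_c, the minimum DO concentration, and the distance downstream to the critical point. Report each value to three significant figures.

At the critical point dD/dt = 0, so k_d L₀ e^(−k_d t) = k_r D. Substituting D(t) from the Streeter–Phelps equation and solving for t gives
t_c = ln[(k_r/k_d)(1 − D₀(k_r−k_d)/(k_d L₀))] / (k_r−k_d).
Here k_r−k_d = 1.359 d⁻¹ and 1 − D₀(k_r−k_d)/(k_d L₀) = 1 − 2.87×1.359/(0.161×47.3) = 0.4878, so
t_c = ln(9.441 × 0.4878) / 1.359 = 1.527 / 1.359 = 1.124 d.
D_c = (k_d/k_r) L₀ e^(−k_d t_c) = (0.161/1.52) × 47.3 × e^(−0.161×1.124) = 0.1059 × 47.3 × 0.8345 = 4.181 mg/L.
Minimum DO = C_s − D_c = 8.15 − 4.181 = 3.969 mg/L.
x_c = v t_c = 0.869 m/s × 1.124 d × 86400 s/d = 84380 m ≈ 84.4 km.

t_c ≈ 1.12 d; D_c ≈ 4.18 mg/L; min DO ≈ 3.97 mg/L; x_c ≈ 84.4 km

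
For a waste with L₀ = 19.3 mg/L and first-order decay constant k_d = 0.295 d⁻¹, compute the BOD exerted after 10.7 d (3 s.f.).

y_t = L₀(1 − e^(−k_d t)) = 19.3 × (1 − e^(−0.295×10.7))
= 19.3 × (1 − 0.04257) = 19.3 × 0.9574 = 18.48 mg/L.

y ≈ 18.5 mg/L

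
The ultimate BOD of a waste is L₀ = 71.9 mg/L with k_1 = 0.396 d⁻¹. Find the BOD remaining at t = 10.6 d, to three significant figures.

L ≈ 1.08 mg/L

L_t = L₀ e^(−k_1 t) = 71.9 × e^(−0.396×10.6) = 71.9 × 0.01503 = 1.081 mg/L.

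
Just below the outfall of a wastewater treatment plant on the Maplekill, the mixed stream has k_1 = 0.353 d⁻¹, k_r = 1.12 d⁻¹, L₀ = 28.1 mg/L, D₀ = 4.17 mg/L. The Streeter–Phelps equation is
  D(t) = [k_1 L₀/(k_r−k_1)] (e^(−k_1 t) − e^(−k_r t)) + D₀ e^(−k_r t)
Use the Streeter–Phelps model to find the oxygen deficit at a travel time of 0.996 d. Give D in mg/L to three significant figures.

k_1 L₀/(k_r−k_1) = 0.353×28.1/(1.12−0.353) = 9.919/0.7670 = 12.93 mg/L.
e^(−k_1 t) = e^(−0.353×0.9960) = 0.7036; e^(−k_r t) = e^(−1.12×0.9960) = 0.3277.
D = 12.93 × (0.7036 − 0.3277) + 4.17 × 0.3277 = 4.860 + 1.367 = 6.227 mg/L.

D ≈ 6.23 mg/L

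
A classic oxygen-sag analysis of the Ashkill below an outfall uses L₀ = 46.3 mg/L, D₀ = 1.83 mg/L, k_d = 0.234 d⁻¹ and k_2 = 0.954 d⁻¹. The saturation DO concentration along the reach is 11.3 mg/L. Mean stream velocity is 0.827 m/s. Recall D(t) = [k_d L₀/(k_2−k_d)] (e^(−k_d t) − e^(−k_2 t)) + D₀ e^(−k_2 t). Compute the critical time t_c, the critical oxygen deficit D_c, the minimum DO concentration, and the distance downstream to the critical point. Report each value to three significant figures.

With k_2/k_d = 4.077 and 1 − D₀(k_2−k_d)/(k_d L₀) = 0.8784,
t_c = ln(4.077 × 0.8784) / (0.954 − 0.234) = ln(3.581) / 0.7200 = 1.276/0.7200 = 1.772 d.
D_c = (k_d/k_2) L₀ e^(−k_d t_c) = (0.234/0.954) × 46.3 × e^(−0.234×1.772) = 0.2453 × 46.3 × 0.6606 = 7.502 mg/L.
Minimum DO = C_s − D_c = 11.3 − 7.502 = 3.798 mg/L.
x_c = v t_c = 0.827 m/s × 1.772 d × 86400 s/d = 126600 m ≈ 127 km.

t_c ≈ 1.77 d; D_c ≈ 7.50 mg/L; min DO ≈ 3.80 mg/L; x_c ≈ 127 km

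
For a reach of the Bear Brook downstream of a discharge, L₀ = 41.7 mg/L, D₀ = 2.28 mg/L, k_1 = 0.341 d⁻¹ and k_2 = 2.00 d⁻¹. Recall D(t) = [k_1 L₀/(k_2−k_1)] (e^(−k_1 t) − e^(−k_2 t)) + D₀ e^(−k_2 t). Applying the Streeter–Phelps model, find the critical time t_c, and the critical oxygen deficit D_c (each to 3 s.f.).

At the critical point dD/dt = 0, so k_1 L₀ e^(−k_1 t) = k_2 D. Substituting D(t) from the Streeter–Phelps equation and solving for t gives
t_c = ln[(k_2/k_1)(1 − D₀(k_2−k_1)/(k_1 L₀))] / (k_2−k_1).
Here k_2−k_1 = 1.659 d⁻¹ and 1 − D₀(k_2−k_1)/(k_1 L₀) = 1 − 2.28×1.659/(0.341×41.7) = 0.7340, so
t_c = ln(5.865 × 0.7340) / 1.659 = 1.460 / 1.659 = 0.8799 d.
D_c = (k_1/k_2) L₀ e^(−k_1 t_c) = (0.341/2.00) × 41.7 × e^(−0.341×0.8799) = 0.1705 × 41.7 × 0.7408 = 5.267 mg/L.

t_c ≈ 0.880 d; D_c ≈ 5.27 mg/L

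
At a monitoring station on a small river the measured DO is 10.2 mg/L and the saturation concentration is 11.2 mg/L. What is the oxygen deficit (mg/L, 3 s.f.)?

D = C_s − C = 11.2 − 10.2 = 1.00 mg/L.

D ≈ 1.00 mg/L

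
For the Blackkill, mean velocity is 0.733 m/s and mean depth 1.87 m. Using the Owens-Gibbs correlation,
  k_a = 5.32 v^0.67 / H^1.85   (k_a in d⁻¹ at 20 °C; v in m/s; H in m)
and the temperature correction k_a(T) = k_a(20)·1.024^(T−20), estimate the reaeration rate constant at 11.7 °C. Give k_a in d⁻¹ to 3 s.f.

k_a(20) = 5.32 × 0.733^0.67 / 1.87^1.85 = 5.32 × 0.8121 / 3.184 = 1.357 d⁻¹.
k_a(11.7) = 1.357 × 1.024^(11.7−20) = 1.357 × 0.8213 = 1.115 d⁻¹.

k_a ≈ 1.11 d⁻¹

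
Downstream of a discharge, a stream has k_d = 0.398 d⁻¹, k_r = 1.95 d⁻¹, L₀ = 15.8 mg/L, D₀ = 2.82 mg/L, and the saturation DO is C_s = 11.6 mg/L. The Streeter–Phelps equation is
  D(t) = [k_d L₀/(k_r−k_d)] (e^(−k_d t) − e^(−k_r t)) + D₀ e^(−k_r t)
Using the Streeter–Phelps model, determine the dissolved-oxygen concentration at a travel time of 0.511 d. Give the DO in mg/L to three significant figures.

k_d L₀/(k_r−k_d) = 0.398×15.8/(1.95−0.398) = 6.288/1.552 = 4.052 mg/L.
e^(−k_d t) = e^(−0.398×0.5110) = 0.8160; e^(−k_r t) = e^(−1.95×0.5110) = 0.3692.
D = 4.052 × (0.8160 − 0.3692) + 2.82 × 0.3692 = 1.810 + 1.041 = 2.851 mg/L.
DO = C_s − D = 11.6 − 2.851 = 8.749 mg/L.

DO ≈ 8.75 mg/L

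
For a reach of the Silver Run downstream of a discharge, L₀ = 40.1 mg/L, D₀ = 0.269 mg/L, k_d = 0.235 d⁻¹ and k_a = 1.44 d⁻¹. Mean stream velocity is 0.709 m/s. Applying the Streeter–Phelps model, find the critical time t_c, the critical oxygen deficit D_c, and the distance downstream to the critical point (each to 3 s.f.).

With k_a/k_d = 6.128 and 1 − D₀(k_a−k_d)/(k_d L₀) = 0.9656,
t_c = ln(6.128 × 0.9656) / (1.44 − 0.235) = ln(5.917) / 1.205 = 1.778/1.205 = 1.475 d.
D_c = (k_d/k_a) L₀ e^(−k_d t_c) = (0.235/1.44) × 40.1 × e^(−0.235×1.475) = 0.1632 × 40.1 × 0.7070 = 4.627 mg/L.
x_c = v t_c = 0.709 m/s × 1.475 d × 86400 s/d = 90380 m ≈ 90.4 km.

t_c ≈ 1.48 d; D_c ≈ 4.63 mg/L; x_c ≈ 90.4 km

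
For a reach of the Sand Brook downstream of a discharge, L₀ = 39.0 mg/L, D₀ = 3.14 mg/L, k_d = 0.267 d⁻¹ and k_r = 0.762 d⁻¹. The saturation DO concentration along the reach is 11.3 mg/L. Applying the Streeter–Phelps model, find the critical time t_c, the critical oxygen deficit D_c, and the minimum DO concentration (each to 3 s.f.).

t_c ≈ 1.79 d; D_c ≈ 8.47 mg/L; min DO ≈ 2.83 mg/L

t_c = [1/(k_r−k_d)] ln[(k_r/k_d)(1 − D₀(k_r−k_d)/(k_d L₀))]
= [1/(0.762−0.267)] ln[(0.762/0.267)(1 − 3.14×0.4950/(0.267×39.0))]
= (1/0.4950) ln[2.854 × 0.8507] = 2.020 × ln(2.428) = 2.020 × 0.8870 = 1.792 d.
L(t_c) = L₀ e^(−k_d t_c) = 39.0 × 0.6197 = 24.17 mg/L, and at the critical point k_r D_c = k_d L, so D_c = (0.267/0.762) × 24.17 = 8.469 mg/L.
Minimum DO = C_s − D_c = 11.3 − 8.469 = 2.831 mg/L.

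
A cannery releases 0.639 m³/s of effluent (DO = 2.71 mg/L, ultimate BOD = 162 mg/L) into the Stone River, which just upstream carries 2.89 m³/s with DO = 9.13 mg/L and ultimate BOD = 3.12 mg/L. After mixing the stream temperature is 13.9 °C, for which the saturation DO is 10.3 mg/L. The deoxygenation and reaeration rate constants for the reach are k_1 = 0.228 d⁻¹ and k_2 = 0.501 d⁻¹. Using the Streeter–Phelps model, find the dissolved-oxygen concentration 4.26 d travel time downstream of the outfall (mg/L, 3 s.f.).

Mixed DO = (2.89×9.13 + 0.639×2.71)/(2.89+0.639) = 28.12/3.529 = 7.968 mg/L.
Mixed L₀ = (2.89×3.12 + 0.639×162)/(3.529) = 112.5/3.529 = 31.89 mg/L.
Initial deficit D₀ = C_s − DO₀ = 10.3 − 7.968 = 2.332 mg/L.
D(4.26) = [0.228×31.89/(0.501−0.228)](e^(−0.228×4.26) − e^(−0.501×4.26)) + 2.332 e^(−0.501×4.26)
= 26.63 × (0.3786 − 0.1183) + 2.332 × 0.1183 = 7.207 mg/L.
DO = 10.3 − 7.207 = 3.093 mg/L.

DO ≈ 3.09 mg/L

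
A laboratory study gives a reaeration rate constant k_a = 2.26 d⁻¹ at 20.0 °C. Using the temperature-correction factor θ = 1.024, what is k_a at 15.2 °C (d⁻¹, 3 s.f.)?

k_a(T₂) = k_a(T₁) · θ^(T₂−T₁) = 2.26 × 1.024^(15.2−20.0)
= 2.26 × 1.024^-4.80 = 2.26 × 0.8924 = 2.017 d⁻¹.

k_a ≈ 2.02 d⁻¹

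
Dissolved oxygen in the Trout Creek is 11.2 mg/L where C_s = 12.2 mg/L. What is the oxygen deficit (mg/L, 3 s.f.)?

D ≈ 1.00 mg/L

D = C_s − C = 12.2 − 11.2 = 1.00 mg/L.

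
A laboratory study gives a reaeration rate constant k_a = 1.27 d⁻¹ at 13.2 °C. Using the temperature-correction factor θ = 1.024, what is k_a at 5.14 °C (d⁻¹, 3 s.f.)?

k_a(T₂) = k_a(T₁) · θ^(T₂−T₁) = 1.27 × 1.024^(5.14−13.2)
= 1.27 × 1.024^-8.06 = 1.27 × 0.8260 = 1.049 d⁻¹.

k_a ≈ 1.05 d⁻¹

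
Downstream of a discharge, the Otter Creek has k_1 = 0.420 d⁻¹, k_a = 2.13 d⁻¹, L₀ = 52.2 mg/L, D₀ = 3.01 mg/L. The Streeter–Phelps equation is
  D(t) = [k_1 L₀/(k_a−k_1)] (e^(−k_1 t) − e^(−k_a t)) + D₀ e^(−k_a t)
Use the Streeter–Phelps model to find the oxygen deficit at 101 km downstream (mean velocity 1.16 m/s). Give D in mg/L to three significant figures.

Travel time t = x/v = 101 km / (1.16 m/s) = 101000 m / 1.16 m/s = 87070 s = 1.008 d.
k_1 L₀/(k_a−k_1) = 0.420×52.2/(2.13−0.420) = 21.92/1.710 = 12.82 mg/L.
e^(−k_1 t) = e^(−0.420×1.008) = 0.6549; e^(−k_a t) = e^(−2.13×1.008) = 0.1169.
D = 12.82 × (0.6549 − 0.1169) + 3.01 × 0.1169 = 6.898 + 0.3518 = 7.250 mg/L.

D ≈ 7.25 mg/L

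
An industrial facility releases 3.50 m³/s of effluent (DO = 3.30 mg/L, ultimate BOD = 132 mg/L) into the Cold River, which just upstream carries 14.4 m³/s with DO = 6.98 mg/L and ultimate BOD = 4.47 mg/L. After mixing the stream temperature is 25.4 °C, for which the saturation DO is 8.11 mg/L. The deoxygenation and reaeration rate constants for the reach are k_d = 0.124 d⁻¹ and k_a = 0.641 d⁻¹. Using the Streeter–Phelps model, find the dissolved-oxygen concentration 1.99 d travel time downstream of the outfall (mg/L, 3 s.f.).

DO ≈ 4.05 mg/L

Mixed DO = (14.4×6.98 + 3.50×3.30)/(14.4+3.50) = 112.1/17.90 = 6.260 mg/L.
Mixed L₀ = (14.4×4.47 + 3.50×132)/(17.90) = 526.4/17.90 = 29.41 mg/L.
Initial deficit D₀ = C_s − DO₀ = 8.11 − 6.260 = 1.850 mg/L.
D(1.99) = [0.124×29.41/(0.641−0.124)](e^(−0.124×1.99) − e^(−0.641×1.99)) + 1.850 e^(−0.641×1.99)
= 7.053 × (0.7813 − 0.2793) + 1.850 × 0.2793 = 4.058 mg/L.
DO = 8.11 − 4.058 = 4.052 mg/L.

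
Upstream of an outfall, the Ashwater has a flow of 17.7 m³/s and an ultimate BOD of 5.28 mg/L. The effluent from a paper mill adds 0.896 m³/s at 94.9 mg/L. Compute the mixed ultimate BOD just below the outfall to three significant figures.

9.60 mg/L

Flow-weighted mixing: C = (Q_r C_r + Q_w C_w)/(Q_r + Q_w)
= (17.7×5.28 + 0.896×94.9)/(17.7 + 0.896) = 178.5/18.60 = 9.598 mg/L.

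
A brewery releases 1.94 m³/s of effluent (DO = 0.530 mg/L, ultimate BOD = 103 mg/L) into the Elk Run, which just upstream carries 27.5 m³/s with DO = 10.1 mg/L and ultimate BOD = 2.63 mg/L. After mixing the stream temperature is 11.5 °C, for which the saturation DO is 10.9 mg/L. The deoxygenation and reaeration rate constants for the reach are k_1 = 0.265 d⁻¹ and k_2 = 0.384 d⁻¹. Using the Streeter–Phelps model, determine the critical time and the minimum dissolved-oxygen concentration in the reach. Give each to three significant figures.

t_c ≈ 2.51 d; minimum DO ≈ 7.62 mg/L

Mixed DO = (27.5×10.1 + 1.94×0.530)/(27.5+1.94) = 278.8/29.44 = 9.469 mg/L.
Mixed L₀ = (27.5×2.63 + 1.94×103)/(29.44) = 272.1/29.44 = 9.244 mg/L.
Initial deficit D₀ = C_s − DO₀ = 10.9 − 9.469 = 1.431 mg/L.
t_c = (1/0.1190) ln[(0.384/0.265)(1 − 1.431×0.1190/(0.265×9.244))] = 8.403 × ln(1.348) = 2.512 d.
D_c = (0.265/0.384) × 9.244 × e^(−0.265×2.512) = 0.6901 × 9.244 × 0.5140 = 3.279 mg/L.
Minimum DO = 10.9 − 3.279 = 7.621 mg/L.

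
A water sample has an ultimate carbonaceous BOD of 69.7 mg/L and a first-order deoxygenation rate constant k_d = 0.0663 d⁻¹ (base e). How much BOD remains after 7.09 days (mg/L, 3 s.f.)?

L_t = L₀ e^(−k_d t) = 69.7 × e^(−0.0663×7.09) = 69.7 × 0.6250 = 43.56 mg/L.

L ≈ 43.6 mg/L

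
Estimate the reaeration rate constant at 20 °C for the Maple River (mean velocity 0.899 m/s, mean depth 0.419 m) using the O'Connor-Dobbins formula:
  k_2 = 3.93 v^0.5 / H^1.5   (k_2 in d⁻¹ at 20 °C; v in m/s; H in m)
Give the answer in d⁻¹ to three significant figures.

k_2 ≈ 13.7 d⁻¹

k_2 = 3.93 × 0.899^0.5 / 0.419^1.5 = 3.93 × 0.9482 / 0.2712 = 13.74 d⁻¹.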